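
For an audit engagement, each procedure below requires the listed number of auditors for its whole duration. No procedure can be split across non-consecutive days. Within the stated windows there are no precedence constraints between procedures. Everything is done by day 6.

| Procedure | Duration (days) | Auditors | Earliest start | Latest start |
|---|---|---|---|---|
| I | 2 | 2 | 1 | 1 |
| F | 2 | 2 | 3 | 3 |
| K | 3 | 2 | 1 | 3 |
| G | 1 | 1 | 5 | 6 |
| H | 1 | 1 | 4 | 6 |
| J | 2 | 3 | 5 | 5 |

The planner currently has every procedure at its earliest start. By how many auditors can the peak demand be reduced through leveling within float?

0

Early-start peak: d1:4  d2:4  d3:4  d4:3  d5:4  d6:3 ⇒ 4.
Leveled (I@1, F@3, K@1, G@5, H@4, J@5): d1:4  d2:4  d3:4  d4:3  d5:4  d6:3 ⇒ 4.
Reduction 4 − 4 = 0.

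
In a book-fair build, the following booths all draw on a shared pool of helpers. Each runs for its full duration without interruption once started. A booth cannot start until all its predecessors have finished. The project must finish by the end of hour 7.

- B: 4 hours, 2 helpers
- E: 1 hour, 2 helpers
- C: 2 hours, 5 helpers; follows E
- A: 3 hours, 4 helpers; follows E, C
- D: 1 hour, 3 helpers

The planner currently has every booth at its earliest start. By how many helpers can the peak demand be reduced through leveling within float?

Early-start peak: h1:7  h2:7  h3:7  h4:6  h5:4  h6:4  h7:0 ⇒ 7.
Leveled (B@4, E@1, C@2, A@4, D@1): h1:5  h2:5  h3:5  h4:6  h5:6  h6:6  h7:2 ⇒ 6.
Reduction 7 − 6 = 1.

1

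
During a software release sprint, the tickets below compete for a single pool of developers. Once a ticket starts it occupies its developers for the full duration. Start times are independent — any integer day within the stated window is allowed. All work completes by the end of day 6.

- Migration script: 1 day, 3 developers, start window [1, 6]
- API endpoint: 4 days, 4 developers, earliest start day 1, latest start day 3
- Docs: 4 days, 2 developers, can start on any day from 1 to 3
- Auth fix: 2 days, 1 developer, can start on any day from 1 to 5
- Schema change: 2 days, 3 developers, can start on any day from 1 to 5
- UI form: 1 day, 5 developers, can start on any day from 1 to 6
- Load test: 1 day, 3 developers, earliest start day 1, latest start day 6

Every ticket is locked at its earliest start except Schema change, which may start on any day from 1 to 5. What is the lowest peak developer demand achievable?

18

Schema change@1: d1:21  d2:10  d3:6  d4:6  d5:0  d6:0 → peak 21
Schema change@2: d1:18  d2:10  d3:9  d4:6  d5:0  d6:0 → peak 18
Schema change@3: d1:18  d2:7  d3:9  d4:9  d5:0  d6:0 → peak 18
Schema change@4: d1:18  d2:7  d3:6  d4:9  d5:3  d6:0 → peak 18
Schema change@5: d1:18  d2:7  d3:6  d4:6  d5:3  d6:3 → peak 18
Best is Schema change@2, peak 18.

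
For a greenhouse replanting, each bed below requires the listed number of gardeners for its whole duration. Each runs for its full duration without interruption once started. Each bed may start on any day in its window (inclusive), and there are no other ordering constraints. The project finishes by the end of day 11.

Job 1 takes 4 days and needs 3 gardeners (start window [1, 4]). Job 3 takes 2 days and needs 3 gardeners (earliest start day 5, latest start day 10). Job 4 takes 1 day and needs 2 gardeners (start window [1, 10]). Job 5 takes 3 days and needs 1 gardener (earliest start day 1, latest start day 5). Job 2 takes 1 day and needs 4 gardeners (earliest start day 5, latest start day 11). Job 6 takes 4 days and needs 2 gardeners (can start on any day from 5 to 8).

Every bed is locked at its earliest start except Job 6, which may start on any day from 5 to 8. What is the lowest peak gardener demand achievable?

Job 6@5: d1:6  d2:4  d3:4  d4:3  d5:9  d6:5  d7:2  d8:2  d9:0  d10:0  d11:0 → peak 9
Job 6@6: d1:6  d2:4  d3:4  d4:3  d5:7  d6:5  d7:2  d8:2  d9:2  d10:0  d11:0 → peak 7
Job 6@7: d1:6  d2:4  d3:4  d4:3  d5:7  d6:3  d7:2  d8:2  d9:2  d10:2  d11:0 → peak 7
Job 6@8: d1:6  d2:4  d3:4  d4:3  d5:7  d6:3  d7:0  d8:2  d9:2  d10:2  d11:2 → peak 7
Best is Job 6@6, peak 7.

7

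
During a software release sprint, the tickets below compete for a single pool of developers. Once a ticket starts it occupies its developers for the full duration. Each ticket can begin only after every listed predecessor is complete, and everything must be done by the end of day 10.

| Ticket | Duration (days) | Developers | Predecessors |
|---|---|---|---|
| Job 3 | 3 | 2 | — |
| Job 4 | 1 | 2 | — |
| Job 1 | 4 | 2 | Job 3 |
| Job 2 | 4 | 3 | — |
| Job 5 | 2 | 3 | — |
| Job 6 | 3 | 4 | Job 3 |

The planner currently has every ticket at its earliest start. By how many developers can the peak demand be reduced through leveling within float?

5

Early-start peak: d1:10  d2:8  d3:5  d4:9  d5:6  d6:6  d7:2  d8:0  d9:0  d10:0 ⇒ 10.
Leveled (Job 3@1, Job 4@1, Job 1@4, Job 2@2, Job 5@6, Job 6@8): d1:4  d2:5  d3:5  d4:5  d5:5  d6:5  d7:5  d8:4  d9:4  d10:4 ⇒ 5.
Reduction 10 − 5 = 5.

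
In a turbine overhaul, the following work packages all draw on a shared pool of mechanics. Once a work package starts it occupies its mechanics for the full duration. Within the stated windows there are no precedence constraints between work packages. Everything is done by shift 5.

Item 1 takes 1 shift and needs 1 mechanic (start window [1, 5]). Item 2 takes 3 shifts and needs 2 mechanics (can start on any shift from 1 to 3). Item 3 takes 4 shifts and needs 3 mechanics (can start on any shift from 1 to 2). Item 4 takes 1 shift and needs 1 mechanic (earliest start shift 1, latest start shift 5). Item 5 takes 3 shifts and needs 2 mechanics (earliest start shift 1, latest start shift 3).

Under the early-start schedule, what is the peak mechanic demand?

9

Early-start schedule: Item 1@1, Item 2@1, Item 3@1, Item 4@1, Item 5@1.
Load per shift: shift 1: 9, shift 2: 7, shift 3: 7, shift 4: 3, shift 5: 0.
Peak is 9.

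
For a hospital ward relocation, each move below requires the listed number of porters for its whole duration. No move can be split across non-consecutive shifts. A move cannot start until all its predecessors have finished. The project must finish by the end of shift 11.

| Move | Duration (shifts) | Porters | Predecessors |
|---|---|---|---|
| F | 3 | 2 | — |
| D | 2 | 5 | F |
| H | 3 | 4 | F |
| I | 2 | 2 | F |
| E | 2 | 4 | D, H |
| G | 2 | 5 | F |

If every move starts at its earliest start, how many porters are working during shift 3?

2

At early start, shift 3 has: F.
Demand: 2 = 2.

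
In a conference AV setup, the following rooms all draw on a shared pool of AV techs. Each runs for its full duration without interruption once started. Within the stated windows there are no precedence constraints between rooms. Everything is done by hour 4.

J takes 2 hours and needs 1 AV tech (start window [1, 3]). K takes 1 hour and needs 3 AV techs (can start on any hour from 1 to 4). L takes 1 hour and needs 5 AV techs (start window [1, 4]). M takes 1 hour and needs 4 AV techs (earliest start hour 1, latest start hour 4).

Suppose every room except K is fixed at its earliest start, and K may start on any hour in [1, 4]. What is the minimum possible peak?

K@1: h1:13  h2:1  h3:0  h4:0 → peak 13
K@2: h1:10  h2:4  h3:0  h4:0 → peak 10
K@3: h1:10  h2:1  h3:3  h4:0 → peak 10
K@4: h1:10  h2:1  h3:0  h4:3 → peak 10
Best is K@2, peak 10.

10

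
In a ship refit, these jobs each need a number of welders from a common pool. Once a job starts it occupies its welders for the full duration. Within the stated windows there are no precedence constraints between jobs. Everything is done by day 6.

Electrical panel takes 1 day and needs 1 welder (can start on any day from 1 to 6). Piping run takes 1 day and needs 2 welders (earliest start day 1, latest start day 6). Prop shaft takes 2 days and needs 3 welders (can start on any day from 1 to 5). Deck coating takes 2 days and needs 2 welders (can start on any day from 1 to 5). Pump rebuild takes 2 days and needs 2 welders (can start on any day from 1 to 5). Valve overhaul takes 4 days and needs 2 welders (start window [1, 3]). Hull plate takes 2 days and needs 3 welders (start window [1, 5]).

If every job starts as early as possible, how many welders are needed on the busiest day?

15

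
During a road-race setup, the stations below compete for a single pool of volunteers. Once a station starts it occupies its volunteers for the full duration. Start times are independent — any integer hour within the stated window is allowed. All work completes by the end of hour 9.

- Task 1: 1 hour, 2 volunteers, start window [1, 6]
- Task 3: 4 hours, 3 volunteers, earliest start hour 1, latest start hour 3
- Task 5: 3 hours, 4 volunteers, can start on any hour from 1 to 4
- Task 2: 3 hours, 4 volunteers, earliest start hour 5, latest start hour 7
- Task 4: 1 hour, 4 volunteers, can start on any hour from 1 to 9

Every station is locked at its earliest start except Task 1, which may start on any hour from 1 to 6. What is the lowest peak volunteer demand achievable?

Task 1@1: h1:13  h2:7  h3:7  h4:3  h5:4  h6:4  h7:4  h8:0  h9:0 → peak 13
Task 1@2: h1:11  h2:9  h3:7  h4:3  h5:4  h6:4  h7:4  h8:0  h9:0 → peak 11
Task 1@3: h1:11  h2:7  h3:9  h4:3  h5:4  h6:4  h7:4  h8:0  h9:0 → peak 11
Task 1@4: h1:11  h2:7  h3:7  h4:5  h5:4  h6:4  h7:4  h8:0  h9:0 → peak 11
Task 1@5: h1:11  h2:7  h3:7  h4:3  h5:6  h6:4  h7:4  h8:0  h9:0 → peak 11
Task 1@6: h1:11  h2:7  h3:7  h4:3  h5:4  h6:6  h7:4  h8:0  h9:0 → peak 11
Best is Task 1@2, peak 11.

11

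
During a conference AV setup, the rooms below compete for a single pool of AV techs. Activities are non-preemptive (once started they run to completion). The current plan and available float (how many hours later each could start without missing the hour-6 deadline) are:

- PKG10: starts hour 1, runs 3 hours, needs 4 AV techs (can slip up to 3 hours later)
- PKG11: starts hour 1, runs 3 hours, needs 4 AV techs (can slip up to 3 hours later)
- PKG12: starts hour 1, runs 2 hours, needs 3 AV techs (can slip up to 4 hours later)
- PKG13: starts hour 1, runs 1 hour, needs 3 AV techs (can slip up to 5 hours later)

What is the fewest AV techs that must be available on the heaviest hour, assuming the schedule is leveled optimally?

7

Early-start (PKG10@1, PKG11@1, PKG12@1, PKG13@1) gives peak 14: h1:14  h2:11  h3:8  h4:0  h5:0  h6:0.
Shift PKG11→4, PKG13→3.
Schedule PKG10@1, PKG11@4, PKG12@1, PKG13@3: h1:7  h2:7  h3:7  h4:4  h5:4  h6:4 — peak 7.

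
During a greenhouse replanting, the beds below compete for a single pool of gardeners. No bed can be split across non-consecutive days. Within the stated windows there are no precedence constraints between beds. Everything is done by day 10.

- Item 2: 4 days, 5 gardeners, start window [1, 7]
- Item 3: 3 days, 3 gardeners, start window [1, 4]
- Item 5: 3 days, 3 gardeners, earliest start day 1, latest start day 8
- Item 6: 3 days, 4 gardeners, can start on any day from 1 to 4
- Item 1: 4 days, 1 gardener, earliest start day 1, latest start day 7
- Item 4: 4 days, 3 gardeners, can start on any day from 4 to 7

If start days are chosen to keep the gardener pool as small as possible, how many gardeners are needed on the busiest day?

Early-start (Item 2@1, Item 3@1, Item 5@1, Item 6@1, Item 1@1, Item 4@4) gives peak 16: d1:16  d2:16  d3:16  d4:9  d5:3  d6:3  d7:3  d8:0  d9:0  d10:0.
Shift Item 2→4, Item 5→8, Item 4→5.
Schedule Item 2@4, Item 3@1, Item 5@8, Item 6@1, Item 1@1, Item 4@5: d1:8  d2:8  d3:8  d4:6  d5:8  d6:8  d7:8  d8:6  d9:3  d10:3 — peak 8.

8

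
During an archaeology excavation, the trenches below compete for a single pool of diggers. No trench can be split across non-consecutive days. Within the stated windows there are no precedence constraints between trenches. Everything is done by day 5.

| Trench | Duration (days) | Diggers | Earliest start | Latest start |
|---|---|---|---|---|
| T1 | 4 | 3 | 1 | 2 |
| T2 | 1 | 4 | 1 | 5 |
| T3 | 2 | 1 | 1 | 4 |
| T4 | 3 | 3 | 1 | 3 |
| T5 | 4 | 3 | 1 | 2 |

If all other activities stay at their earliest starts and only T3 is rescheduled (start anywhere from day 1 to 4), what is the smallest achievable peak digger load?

13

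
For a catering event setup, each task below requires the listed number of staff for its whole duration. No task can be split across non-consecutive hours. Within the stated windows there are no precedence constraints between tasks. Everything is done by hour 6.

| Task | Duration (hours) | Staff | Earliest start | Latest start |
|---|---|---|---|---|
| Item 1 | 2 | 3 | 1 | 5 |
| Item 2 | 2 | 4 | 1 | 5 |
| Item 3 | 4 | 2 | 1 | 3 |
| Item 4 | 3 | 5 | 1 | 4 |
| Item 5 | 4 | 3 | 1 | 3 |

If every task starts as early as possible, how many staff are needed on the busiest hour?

Early-start schedule: Item 1@1, Item 2@1, Item 3@1, Item 4@1, Item 5@1.
Load per hour: hour 1: 17, hour 2: 17, hour 3: 10, hour 4: 5, hour 5: 0, hour 6: 0.
Peak is 17.

17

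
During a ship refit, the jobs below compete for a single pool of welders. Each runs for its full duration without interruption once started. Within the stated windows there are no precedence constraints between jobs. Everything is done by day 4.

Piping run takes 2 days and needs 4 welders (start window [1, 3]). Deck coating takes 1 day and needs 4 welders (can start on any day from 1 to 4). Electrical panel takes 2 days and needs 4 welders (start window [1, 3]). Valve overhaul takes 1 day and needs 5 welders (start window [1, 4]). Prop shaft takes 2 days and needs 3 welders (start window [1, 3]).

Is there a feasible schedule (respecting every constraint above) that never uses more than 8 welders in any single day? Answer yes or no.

Schedule Piping run@1, Deck coating@1, Electrical panel@2, Valve overhaul@4, Prop shaft@3: d1:8  d2:8  d3:7  d4:8 — peak 8 ≤ 8.

yes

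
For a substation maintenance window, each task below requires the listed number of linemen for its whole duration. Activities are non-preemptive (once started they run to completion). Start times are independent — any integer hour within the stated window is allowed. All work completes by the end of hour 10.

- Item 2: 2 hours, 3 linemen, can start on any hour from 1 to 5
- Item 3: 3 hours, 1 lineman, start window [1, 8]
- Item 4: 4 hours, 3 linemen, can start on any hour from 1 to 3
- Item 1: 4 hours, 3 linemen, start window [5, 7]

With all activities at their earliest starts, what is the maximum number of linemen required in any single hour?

Early-start schedule: Item 2@1, Item 3@1, Item 4@1, Item 1@5.
Load per hour: hour 1: 7, hour 2: 7, hour 3: 4, hour 4: 3, hour 5: 3, hour 6: 3, hour 7: 3, hour 8: 3, hour 9: 0, hour 10: 0.
Peak is 7.

7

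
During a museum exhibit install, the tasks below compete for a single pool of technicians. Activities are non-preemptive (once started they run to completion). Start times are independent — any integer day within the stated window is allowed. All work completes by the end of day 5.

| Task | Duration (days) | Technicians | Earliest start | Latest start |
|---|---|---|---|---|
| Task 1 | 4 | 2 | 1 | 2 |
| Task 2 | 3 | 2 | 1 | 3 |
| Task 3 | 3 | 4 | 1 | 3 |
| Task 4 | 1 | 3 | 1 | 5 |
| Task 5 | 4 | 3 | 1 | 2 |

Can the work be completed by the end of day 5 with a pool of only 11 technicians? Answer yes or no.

Schedule Task 1@1, Task 2@1, Task 3@1, Task 4@1, Task 5@2: d1:11  d2:11  d3:11  d4:5  d5:3 — peak 11 ≤ 11.

yes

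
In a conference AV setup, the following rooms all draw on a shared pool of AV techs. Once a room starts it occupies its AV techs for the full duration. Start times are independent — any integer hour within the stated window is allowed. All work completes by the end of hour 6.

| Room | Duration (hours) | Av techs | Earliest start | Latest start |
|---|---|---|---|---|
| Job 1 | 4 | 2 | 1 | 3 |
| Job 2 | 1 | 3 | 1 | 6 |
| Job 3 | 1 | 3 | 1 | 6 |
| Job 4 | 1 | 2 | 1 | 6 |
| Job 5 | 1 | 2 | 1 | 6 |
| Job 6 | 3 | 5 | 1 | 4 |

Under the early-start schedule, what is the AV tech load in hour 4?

At early start, hour 4 has: Job 1.
Demand: 2 = 2.

2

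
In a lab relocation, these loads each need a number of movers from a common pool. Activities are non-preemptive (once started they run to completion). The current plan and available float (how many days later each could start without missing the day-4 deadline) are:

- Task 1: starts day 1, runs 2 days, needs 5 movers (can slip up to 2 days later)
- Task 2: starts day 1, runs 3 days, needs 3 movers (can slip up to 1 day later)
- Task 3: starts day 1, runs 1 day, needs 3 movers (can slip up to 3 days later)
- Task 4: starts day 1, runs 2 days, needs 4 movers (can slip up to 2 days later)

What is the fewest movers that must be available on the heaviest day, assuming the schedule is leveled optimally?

Early-start (Task 1@1, Task 2@1, Task 3@1, Task 4@1) gives peak 15: d1:15  d2:12  d3:3  d4:0.
Shift Task 3→4, Task 4→3.
Schedule Task 1@1, Task 2@1, Task 3@4, Task 4@3: d1:8  d2:8  d3:7  d4:7 — peak 8.
Total mover-days = 30 over 4 days ⇒ peak ≥ ⌈30/4⌉ = 8, so 8 is optimal.

8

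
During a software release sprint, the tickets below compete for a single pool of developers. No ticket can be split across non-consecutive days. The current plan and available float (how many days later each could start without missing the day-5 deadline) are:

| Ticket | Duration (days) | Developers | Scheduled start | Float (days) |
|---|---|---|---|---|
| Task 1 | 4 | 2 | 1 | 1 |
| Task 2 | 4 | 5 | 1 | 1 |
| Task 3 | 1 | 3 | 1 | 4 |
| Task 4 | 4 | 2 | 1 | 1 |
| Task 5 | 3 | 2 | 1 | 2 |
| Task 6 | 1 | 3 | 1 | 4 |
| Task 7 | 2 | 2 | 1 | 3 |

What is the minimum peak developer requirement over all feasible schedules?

11

Early-start (Task 1@1, Task 2@1, Task 3@1, Task 4@1, Task 5@1, Task 6@1, Task 7@1) gives peak 19: d1:19  d2:13  d3:11  d4:9  d5:0.
Shift Task 3→5, Task 6→5, Task 7→4.
Schedule Task 1@1, Task 2@1, Task 3@5, Task 4@1, Task 5@1, Task 6@5, Task 7@4: d1:11  d2:11  d3:11  d4:11  d5:8 — peak 11.
Total developer-days = 52 over 5 days ⇒ peak ≥ ⌈52/5⌉ = 11, so 11 is optimal.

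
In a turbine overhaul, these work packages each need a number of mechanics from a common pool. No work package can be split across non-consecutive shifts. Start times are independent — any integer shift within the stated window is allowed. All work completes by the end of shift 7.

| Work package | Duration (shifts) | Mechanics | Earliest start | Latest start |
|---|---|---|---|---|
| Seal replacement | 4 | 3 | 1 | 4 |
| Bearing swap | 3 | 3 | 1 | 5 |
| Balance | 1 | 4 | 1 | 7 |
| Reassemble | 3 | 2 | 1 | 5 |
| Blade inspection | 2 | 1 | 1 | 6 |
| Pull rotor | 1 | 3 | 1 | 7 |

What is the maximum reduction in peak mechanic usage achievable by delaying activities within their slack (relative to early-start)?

10

Early-start peak: s1:16  s2:9  s3:8  s4:3  s5:0  s6:0  s7:0 ⇒ 16.
Leveled (Seal replacement@1, Bearing swap@1, Balance@5, Reassemble@4, Blade inspection@6, Pull rotor@6): s1:6  s2:6  s3:6  s4:5  s5:6  s6:6  s7:1 ⇒ 6.
Reduction 16 − 6 = 10.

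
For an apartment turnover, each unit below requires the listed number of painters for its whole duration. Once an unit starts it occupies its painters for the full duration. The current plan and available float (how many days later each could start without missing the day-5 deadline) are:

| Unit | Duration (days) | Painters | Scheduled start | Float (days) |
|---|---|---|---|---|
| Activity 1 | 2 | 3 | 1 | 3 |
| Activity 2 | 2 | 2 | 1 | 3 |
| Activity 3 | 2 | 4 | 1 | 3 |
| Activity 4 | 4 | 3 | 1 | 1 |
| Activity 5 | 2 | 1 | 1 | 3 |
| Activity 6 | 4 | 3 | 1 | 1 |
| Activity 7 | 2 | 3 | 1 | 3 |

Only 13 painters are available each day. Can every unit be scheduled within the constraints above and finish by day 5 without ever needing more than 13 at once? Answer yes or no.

Schedule Activity 1@1, Activity 2@1, Activity 3@3, Activity 4@1, Activity 5@1, Activity 6@1, Activity 7@3: d1:12  d2:12  d3:13  d4:13  d5:0 — peak 13 ≤ 13.

yes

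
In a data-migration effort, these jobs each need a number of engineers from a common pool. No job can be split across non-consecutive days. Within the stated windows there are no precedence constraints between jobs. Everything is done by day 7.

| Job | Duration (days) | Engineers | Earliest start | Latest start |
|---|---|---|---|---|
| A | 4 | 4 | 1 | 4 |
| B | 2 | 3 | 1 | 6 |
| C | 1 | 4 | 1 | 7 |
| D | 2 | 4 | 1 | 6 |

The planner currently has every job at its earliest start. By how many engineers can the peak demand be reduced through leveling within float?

Early-start peak: d1:15  d2:11  d3:4  d4:4  d5:0  d6:0  d7:0 ⇒ 15.
Leveled (A@1, B@1, C@5, D@6): d1:7  d2:7  d3:4  d4:4  d5:4  d6:4  d7:4 ⇒ 7.
Reduction 15 − 7 = 8.

8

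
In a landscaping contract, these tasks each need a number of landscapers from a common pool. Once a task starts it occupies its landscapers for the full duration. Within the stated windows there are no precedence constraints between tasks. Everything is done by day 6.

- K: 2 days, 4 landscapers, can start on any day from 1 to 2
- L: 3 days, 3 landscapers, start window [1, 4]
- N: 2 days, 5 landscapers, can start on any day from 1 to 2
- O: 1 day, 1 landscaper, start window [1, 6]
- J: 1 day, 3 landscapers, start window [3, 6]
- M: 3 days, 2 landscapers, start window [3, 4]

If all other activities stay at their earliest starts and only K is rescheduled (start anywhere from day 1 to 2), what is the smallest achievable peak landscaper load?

K@1: d1:13  d2:12  d3:8  d4:2  d5:2  d6:0 → peak 13
K@2: d1:9  d2:12  d3:12  d4:2  d5:2  d6:0 → peak 12
Best is K@2, peak 12.

12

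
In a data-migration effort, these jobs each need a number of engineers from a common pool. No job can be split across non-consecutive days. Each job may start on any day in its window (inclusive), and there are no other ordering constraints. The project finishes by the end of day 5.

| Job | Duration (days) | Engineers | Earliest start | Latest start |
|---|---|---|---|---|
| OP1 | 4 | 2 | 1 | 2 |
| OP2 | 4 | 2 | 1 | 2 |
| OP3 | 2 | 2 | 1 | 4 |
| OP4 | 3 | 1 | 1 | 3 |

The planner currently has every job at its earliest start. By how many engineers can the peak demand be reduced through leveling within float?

Early-start peak: d1:7  d2:7  d3:5  d4:4  d5:0 ⇒ 7.
Leveled (OP1@1, OP2@1, OP3@1, OP4@3): d1:6  d2:6  d3:5  d4:5  d5:1 ⇒ 6.
Reduction 7 − 6 = 1.

1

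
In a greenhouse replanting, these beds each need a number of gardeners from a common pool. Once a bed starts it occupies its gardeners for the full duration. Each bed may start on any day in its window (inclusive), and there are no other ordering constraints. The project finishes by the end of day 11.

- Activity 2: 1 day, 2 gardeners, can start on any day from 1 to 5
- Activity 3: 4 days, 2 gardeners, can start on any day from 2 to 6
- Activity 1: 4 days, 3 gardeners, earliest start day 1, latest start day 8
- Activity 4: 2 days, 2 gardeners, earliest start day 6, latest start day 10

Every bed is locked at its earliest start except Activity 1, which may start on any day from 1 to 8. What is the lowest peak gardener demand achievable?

Activity 1@1: d1:5  d2:5  d3:5  d4:5  d5:2  d6:2  d7:2  d8:0  d9:0  d10:0  d11:0 → peak 5
Activity 1@2: d1:2  d2:5  d3:5  d4:5  d5:5  d6:2  d7:2  d8:0  d9:0  d10:0  d11:0 → peak 5
Activity 1@3: d1:2  d2:2  d3:5  d4:5  d5:5  d6:5  d7:2  d8:0  d9:0  d10:0  d11:0 → peak 5
Activity 1@4: d1:2  d2:2  d3:2  d4:5  d5:5  d6:5  d7:5  d8:0  d9:0  d10:0  d11:0 → peak 5
Activity 1@5: d1:2  d2:2  d3:2  d4:2  d5:5  d6:5  d7:5  d8:3  d9:0  d10:0  d11:0 → peak 5
Activity 1@6: d1:2  d2:2  d3:2  d4:2  d5:2  d6:5  d7:5  d8:3  d9:3  d10:0  d11:0 → peak 5
Activity 1@7: d1:2  d2:2  d3:2  d4:2  d5:2  d6:2  d7:5  d8:3  d9:3  d10:3  d11:0 → peak 5
Activity 1@8: d1:2  d2:2  d3:2  d4:2  d5:2  d6:2  d7:2  d8:3  d9:3  d10:3  d11:3 → peak 3
Best is Activity 1@8, peak 3.

3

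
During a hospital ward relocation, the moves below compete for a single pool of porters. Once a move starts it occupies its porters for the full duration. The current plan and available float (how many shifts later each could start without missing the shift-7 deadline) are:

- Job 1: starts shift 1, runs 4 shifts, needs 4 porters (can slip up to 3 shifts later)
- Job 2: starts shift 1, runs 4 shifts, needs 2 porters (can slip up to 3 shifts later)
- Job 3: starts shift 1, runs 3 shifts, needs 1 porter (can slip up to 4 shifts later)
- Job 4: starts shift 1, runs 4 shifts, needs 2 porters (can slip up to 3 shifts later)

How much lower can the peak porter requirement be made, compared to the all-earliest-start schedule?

Early-start peak: s1:9  s2:9  s3:9  s4:8  s5:0  s6:0  s7:0 ⇒ 9.
Leveled (Job 1@1, Job 2@1, Job 3@1, Job 4@4): s1:7  s2:7  s3:7  s4:8  s5:2  s6:2  s7:2 ⇒ 8.
Reduction 9 − 8 = 1.

1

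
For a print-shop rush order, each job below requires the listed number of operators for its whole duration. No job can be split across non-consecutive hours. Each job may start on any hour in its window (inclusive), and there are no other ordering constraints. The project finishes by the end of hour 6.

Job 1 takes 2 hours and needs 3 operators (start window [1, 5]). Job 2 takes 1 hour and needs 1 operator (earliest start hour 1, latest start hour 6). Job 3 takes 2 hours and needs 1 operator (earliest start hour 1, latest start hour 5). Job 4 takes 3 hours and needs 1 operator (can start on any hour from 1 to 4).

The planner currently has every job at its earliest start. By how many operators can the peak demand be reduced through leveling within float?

3

Early-start peak: h1:6  h2:5  h3:1  h4:0  h5:0  h6:0 ⇒ 6.
Leveled (Job 1@1, Job 2@3, Job 3@3, Job 4@3): h1:3  h2:3  h3:3  h4:2  h5:1  h6:0 ⇒ 3.
Reduction 6 − 3 = 3.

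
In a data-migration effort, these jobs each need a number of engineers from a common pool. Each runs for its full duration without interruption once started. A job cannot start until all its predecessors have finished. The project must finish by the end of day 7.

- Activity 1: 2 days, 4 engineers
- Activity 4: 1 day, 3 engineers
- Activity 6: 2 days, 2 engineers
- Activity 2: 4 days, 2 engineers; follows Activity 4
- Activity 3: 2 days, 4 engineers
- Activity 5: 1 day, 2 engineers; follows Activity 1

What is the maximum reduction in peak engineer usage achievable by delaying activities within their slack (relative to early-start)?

7

Early-start peak: d1:13  d2:12  d3:4  d4:2  d5:2  d6:0  d7:0 ⇒ 13.
Leveled (Activity 1@1, Activity 4@3, Activity 6@1, Activity 2@4, Activity 3@4, Activity 5@3): d1:6  d2:6  d3:5  d4:6  d5:6  d6:2  d7:2 ⇒ 6.
Reduction 13 − 6 = 7.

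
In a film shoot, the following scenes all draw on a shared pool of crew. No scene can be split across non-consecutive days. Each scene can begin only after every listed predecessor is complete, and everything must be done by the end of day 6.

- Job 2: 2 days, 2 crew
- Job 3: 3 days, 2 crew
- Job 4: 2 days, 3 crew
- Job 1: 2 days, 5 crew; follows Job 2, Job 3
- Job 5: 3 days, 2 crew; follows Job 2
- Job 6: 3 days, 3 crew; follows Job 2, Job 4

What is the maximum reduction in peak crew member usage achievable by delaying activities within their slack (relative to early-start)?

Early-start peak: d1:7  d2:7  d3:7  d4:10  d5:10  d6:0 ⇒ 10.
Leveled (Job 2@1, Job 3@1, Job 4@1, Job 1@4, Job 5@3, Job 6@3): d1:7  d2:7  d3:7  d4:10  d5:10  d6:0 ⇒ 10.
Reduction 10 − 10 = 0.

0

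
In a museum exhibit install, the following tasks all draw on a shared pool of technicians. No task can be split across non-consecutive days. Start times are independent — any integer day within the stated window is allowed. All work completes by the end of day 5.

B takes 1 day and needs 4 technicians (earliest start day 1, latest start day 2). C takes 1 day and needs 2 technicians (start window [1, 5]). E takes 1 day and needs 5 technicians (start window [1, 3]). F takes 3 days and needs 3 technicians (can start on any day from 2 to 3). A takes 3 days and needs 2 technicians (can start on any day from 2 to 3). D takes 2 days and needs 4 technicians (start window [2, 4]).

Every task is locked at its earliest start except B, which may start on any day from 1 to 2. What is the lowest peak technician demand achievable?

11

B@1: d1:11  d2:9  d3:9  d4:5  d5:0 → peak 11
B@2: d1:7  d2:13  d3:9  d4:5  d5:0 → peak 13
Best is B@1, peak 11.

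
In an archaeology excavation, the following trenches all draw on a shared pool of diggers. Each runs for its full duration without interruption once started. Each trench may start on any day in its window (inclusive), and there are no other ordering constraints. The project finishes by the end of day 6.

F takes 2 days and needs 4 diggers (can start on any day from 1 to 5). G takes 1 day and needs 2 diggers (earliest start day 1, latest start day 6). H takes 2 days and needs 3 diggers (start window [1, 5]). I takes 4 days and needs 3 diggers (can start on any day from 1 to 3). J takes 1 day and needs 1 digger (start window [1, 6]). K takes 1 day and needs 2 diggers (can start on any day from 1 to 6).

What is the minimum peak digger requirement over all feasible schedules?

6

Early-start (F@1, G@1, H@1, I@1, J@1, K@1) gives peak 15: d1:15  d2:10  d3:3  d4:3  d5:0  d6:0.
Shift H→3, I→3, J→2, K→5.
Schedule F@1, G@1, H@3, I@3, J@2, K@5: d1:6  d2:5  d3:6  d4:6  d5:5  d6:3 — peak 6.
Total digger-days = 31 over 6 days ⇒ peak ≥ ⌈31/6⌉ = 6, so 6 is optimal.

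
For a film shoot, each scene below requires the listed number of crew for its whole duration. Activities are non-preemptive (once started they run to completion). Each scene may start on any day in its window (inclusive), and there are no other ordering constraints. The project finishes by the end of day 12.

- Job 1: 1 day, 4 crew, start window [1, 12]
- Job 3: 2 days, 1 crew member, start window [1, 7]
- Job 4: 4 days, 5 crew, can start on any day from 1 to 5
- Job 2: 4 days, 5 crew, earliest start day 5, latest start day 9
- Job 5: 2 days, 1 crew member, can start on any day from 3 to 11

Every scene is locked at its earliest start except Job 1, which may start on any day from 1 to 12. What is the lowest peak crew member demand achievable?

6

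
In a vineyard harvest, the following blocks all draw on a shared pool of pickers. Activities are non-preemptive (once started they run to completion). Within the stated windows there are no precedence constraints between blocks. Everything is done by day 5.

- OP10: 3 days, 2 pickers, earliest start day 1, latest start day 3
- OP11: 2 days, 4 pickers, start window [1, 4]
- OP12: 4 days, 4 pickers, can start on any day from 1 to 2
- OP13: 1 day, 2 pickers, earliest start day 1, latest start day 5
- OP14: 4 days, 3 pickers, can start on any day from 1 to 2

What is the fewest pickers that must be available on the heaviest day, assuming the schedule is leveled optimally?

11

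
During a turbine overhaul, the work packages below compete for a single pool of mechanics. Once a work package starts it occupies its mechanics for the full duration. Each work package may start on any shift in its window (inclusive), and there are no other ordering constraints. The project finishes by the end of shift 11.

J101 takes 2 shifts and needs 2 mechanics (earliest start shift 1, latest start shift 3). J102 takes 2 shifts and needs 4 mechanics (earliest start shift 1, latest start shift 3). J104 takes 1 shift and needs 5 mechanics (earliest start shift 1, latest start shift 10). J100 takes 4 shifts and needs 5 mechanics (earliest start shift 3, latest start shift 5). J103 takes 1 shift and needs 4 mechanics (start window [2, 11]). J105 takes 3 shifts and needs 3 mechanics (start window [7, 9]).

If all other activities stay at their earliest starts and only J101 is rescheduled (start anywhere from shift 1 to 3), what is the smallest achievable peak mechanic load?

9

J101@1: s1:11  s2:10  s3:5  s4:5  s5:5  s6:5  s7:3  s8:3  s9:3  s10:0  s11:0 → peak 11
J101@2: s1:9  s2:10  s3:7  s4:5  s5:5  s6:5  s7:3  s8:3  s9:3  s10:0  s11:0 → peak 10
J101@3: s1:9  s2:8  s3:7  s4:7  s5:5  s6:5  s7:3  s8:3  s9:3  s10:0  s11:0 → peak 9
Best is J101@3, peak 9.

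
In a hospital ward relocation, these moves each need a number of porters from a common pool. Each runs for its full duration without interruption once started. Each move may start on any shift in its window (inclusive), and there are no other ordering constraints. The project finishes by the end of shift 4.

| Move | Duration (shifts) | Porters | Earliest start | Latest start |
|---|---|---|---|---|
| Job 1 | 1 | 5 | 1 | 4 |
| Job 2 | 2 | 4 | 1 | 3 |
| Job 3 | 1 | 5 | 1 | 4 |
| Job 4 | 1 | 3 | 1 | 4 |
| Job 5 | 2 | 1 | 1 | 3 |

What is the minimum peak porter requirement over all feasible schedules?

Early-start (Job 1@1, Job 2@1, Job 3@1, Job 4@1, Job 5@1) gives peak 18: s1:18  s2:5  s3:0  s4:0.
Shift Job 2→2, Job 3→4, Job 4→2, Job 5→3.
Schedule Job 1@1, Job 2@2, Job 3@4, Job 4@2, Job 5@3: s1:5  s2:7  s3:5  s4:6 — peak 7.

7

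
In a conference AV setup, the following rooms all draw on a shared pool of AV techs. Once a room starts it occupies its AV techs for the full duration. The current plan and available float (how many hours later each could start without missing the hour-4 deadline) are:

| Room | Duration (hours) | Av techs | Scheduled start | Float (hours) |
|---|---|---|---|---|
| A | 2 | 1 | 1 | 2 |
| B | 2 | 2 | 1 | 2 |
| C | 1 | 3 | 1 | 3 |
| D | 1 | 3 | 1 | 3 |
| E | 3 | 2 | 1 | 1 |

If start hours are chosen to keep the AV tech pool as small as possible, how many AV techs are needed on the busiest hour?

5

Early-start (A@1, B@1, C@1, D@1, E@1) gives peak 11: h1:11  h2:5  h3:2  h4:0.
Shift C→3, D→4.
Schedule A@1, B@1, C@3, D@4, E@1: h1:5  h2:5  h3:5  h4:3 — peak 5.
Total AV tech-hours = 18 over 4 hours ⇒ peak ≥ ⌈18/4⌉ = 5, so 5 is optimal.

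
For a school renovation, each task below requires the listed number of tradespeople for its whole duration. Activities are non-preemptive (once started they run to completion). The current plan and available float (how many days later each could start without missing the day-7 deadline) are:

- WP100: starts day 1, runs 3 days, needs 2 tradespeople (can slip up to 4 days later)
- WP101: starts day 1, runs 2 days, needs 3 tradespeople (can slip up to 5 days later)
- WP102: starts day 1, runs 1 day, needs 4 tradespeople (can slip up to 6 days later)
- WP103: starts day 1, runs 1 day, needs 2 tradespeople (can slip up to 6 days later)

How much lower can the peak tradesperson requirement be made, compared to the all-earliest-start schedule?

7

Early-start peak: d1:11  d2:5  d3:2  d4:0  d5:0  d6:0  d7:0 ⇒ 11.
Leveled (WP100@1, WP101@4, WP102@6, WP103@1): d1:4  d2:2  d3:2  d4:3  d5:3  d6:4  d7:0 ⇒ 4.
Reduction 11 − 4 = 7.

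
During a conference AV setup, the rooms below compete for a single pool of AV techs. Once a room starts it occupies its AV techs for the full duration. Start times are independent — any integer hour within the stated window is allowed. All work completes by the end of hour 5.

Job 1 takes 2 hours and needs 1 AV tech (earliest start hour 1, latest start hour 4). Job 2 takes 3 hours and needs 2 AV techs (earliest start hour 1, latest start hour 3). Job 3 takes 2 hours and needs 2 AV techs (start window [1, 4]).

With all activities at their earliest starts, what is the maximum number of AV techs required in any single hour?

Early-start schedule: Job 1@1, Job 2@1, Job 3@1.
Load per hour: hour 1: 5, hour 2: 5, hour 3: 2, hour 4: 0, hour 5: 0.
Peak is 5.

5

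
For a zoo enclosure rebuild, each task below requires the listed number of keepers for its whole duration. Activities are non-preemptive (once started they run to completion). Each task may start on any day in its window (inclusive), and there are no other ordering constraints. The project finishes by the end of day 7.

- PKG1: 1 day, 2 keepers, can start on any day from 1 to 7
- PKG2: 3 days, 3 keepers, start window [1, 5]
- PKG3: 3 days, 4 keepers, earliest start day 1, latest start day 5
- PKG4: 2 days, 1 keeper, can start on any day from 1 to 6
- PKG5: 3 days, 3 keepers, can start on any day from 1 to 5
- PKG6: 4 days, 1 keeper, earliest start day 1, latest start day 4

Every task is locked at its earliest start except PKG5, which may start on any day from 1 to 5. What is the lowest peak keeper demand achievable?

11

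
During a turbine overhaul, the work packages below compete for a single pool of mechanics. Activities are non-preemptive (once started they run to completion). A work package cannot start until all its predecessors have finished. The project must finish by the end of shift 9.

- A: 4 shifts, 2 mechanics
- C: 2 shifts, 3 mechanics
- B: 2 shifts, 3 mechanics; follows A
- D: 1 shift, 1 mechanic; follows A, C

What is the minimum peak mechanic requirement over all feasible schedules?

3

Early-start (A@1, C@1, B@5, D@5) gives peak 5: s1:5  s2:5  s3:2  s4:2  s5:4  s6:3  s7:0  s8:0  s9:0.
Shift C→5, B→7, D→9.
Schedule A@1, C@5, B@7, D@9: s1:2  s2:2  s3:2  s4:2  s5:3  s6:3  s7:3  s8:3  s9:1 — peak 3.
Total mechanic-shifts = 21 over 9 shifts ⇒ peak ≥ ⌈21/9⌉ = 3, so 3 is optimal.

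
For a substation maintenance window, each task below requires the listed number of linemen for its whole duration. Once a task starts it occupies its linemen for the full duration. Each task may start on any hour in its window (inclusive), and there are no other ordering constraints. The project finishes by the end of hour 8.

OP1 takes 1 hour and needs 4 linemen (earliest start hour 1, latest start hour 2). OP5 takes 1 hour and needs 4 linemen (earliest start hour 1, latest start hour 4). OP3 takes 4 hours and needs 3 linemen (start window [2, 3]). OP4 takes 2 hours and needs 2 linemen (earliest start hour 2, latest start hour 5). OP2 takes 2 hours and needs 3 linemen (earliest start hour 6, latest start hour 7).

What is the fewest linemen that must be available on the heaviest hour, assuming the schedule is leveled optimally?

5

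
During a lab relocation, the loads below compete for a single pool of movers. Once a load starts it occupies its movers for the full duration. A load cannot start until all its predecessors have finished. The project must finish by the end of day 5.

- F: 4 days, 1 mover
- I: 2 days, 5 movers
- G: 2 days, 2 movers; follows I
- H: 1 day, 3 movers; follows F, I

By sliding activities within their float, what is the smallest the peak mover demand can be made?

6

Schedule F@1, I@1, G@3, H@5: d1:6  d2:6  d3:3  d4:3  d5:3 — peak 6.
No arrangement of the 3 feasible schedules does better.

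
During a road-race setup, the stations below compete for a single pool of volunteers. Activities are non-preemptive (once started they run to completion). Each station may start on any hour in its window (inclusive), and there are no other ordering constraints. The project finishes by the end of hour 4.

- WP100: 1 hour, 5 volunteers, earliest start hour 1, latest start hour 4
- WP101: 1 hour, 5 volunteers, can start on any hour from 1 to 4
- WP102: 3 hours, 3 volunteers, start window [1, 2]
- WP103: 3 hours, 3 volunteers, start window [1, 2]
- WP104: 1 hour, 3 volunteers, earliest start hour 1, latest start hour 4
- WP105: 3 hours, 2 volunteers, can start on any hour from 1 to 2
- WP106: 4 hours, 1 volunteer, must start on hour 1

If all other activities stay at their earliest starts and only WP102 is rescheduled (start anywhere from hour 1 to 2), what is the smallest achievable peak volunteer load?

WP102@1: h1:22  h2:9  h3:9  h4:1 → peak 22
WP102@2: h1:19  h2:9  h3:9  h4:4 → peak 19
Best is WP102@2, peak 19.

19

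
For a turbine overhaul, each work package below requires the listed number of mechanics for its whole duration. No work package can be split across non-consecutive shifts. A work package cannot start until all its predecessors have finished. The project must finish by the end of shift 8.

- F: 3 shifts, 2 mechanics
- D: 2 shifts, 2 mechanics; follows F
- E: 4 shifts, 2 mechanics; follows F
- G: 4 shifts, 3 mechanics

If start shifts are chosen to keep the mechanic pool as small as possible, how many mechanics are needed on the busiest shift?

Early-start (F@1, D@4, E@4, G@1) gives peak 7: s1:5  s2:5  s3:5  s4:7  s5:4  s6:2  s7:2  s8:0.
Shift E→5.
Schedule F@1, D@4, E@5, G@1: s1:5  s2:5  s3:5  s4:5  s5:4  s6:2  s7:2  s8:2 — peak 5.

5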